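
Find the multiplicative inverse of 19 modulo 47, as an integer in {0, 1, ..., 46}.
19^(−1) ≡ 5 (mod 47)

Apply the extended Euclidean algorithm to (47, 19), tracking rows (r, s, t) with s·47 + t·19 = r. Each division r_prev = q·r_cur + r_new produces the new row as (previous row) − q·(current row):
  row A: (47, 1, 0)   [1·47 + 0·19 = 47]
  row B: (19, 0, 1)   [0·47 + 1·19 = 19]
  47 = 2·19 + 9   → row C = row A − 2·row B = (9, 1, −2)   [check: 1·47 − 2·19 = 9]
  19 = 2·9 + 1   → row D = row B − 2·row C = (1, −2, 5)   [check: −2·47 + 5·19 = 1]
  9 = 9·1 + 0   → remainder 0, stop. gcd = 1 (last nonzero row D).
The gcd is 1, so 19 is invertible mod 47. The last nonzero row gives −2·47 + 5·19 = 1, so t = 5. So 19^(−1) ≡ 5 (mod 47). Verify: 19 · 5 = 95 ≡ 1 (mod 47). ✓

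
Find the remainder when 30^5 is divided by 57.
Use repeated squaring. Binary(5) = 101. Walk through the bits of the exponent 5 left-to-right: at each bit after the leading one, square the running value, then multiply by 30 if the bit is 1 (always reducing mod 57):
  bit 1 = 1 (leading): start with 30.
  bit 2 = 0: square 30^2 = 900 ≡ 45 (mod 57).
  bit 3 = 1: square 45^2 = 2025 ≡ 30; bit is 1, so multiply 30·30 = 900 ≡ 45 (mod 57).
Final value: 30^5 ≡ 45 (mod 57).

Final answer: 45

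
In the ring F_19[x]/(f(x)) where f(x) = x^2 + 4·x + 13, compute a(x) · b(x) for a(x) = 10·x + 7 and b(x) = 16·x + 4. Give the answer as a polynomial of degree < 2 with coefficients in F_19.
Multiply as integer polynomials: a · b = 160·x^2 + 152·x + 28. Reducing coefficients mod 19: a · b ≡ 8·x^2 + 9. Now divide by f(x) = x^2 + 4·x + 13 in F_19[x], eliminating the leading term at each step:
  leading term 8·x^2: subtract (8)·f(x) = 8·x^2 + 13·x + 9, leaving 6·x (coefficients mod 19)
The degree is now < 2, so this is the remainder. Hence a · b ≡ 6·x in F_19[x]/(f).

Final answer: a · b ≡ 6·x (mod f(x))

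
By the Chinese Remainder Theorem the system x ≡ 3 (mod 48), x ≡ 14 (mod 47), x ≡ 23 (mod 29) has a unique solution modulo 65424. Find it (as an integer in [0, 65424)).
The moduli 48, 47, 29 are pairwise coprime, so by the CRT there is a unique solution mod 48·47·29 = 65424.
Solve by successive substitution. Start with x ≡ 3 (mod 48).
  Combine with x ≡ 14 (mod 47): write x = 3 + 48·t and require 3 + 48·t ≡ 14 (mod 47), i.e. 48·t ≡ 14 − 3 ≡ 11 (mod 47). Since 48^(−1) ≡ 1 (mod 47) (48 ≡ 1 (mod 47)), t ≡ 1·11 ≡ 11 (mod 47). So x ≡ 3 + 48·11 = 531 (mod 2256).
  Combine with x ≡ 23 (mod 29): write x = 531 + 2256·t and require 531 + 2256·t ≡ 23 (mod 29), i.e. 2256·t ≡ 23 − 531 ≡ 14 (mod 29). Since 2256^(−1) ≡ 24 (mod 29) (2256 ≡ 23 (mod 29)), t ≡ 24·14 ≡ 17 (mod 29). So x ≡ 531 + 2256·17 = 38883 (mod 65424).
Unique solution in [0, 65424): x = 38883.

Final answer: x ≡ 38883 (mod 65424); the representative in [0, 65424) is 38883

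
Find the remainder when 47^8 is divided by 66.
Use repeated squaring. Binary(8) = 1000. Walk through the bits of the exponent 8 left-to-right: at each bit after the leading one, square the running value, then multiply by 47 if the bit is 1 (always reducing mod 66):
  bit 1 = 1 (leading): start with 47.
  bit 2 = 0: square 47^2 = 2209 ≡ 31 (mod 66).
  bit 3 = 0: square 31^2 = 961 ≡ 37 (mod 66).
  bit 4 = 0: square 37^2 = 1369 ≡ 49 (mod 66).
Final value: 47^8 ≡ 49 (mod 66).

Final answer: 49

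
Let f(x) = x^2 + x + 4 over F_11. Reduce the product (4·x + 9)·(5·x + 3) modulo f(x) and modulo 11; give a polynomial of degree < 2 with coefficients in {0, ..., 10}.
Multiply as integer polynomials: a · b = 20·x^2 + 57·x + 27. Reducing coefficients mod 11: a · b ≡ 9·x^2 + 2·x + 5. Now divide by f(x) = x^2 + x + 4 in F_11[x], eliminating the leading term at each step:
  leading term 9·x^2: subtract (9)·f(x) = 9·x^2 + 9·x + 3, leaving 4·x + 2 (coefficients mod 11)
The degree is now < 2, so this is the remainder. Hence a · b ≡ 4·x + 2 in F_11[x]/(f).

Final answer: a · b ≡ 4·x + 2 (mod f(x))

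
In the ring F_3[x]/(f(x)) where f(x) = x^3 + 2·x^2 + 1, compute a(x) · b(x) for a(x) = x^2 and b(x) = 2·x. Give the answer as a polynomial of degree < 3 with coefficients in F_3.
Multiply as integer polynomials: a · b = 2·x^3. Reducing coefficients mod 3: a · b ≡ 2·x^3. Now divide by f(x) = x^3 + 2·x^2 + 1 in F_3[x], eliminating the leading term at each step:
  leading term 2·x^3: subtract (2)·f(x) = 2·x^3 + x^2 + 2, leaving 2·x^2 + 1 (coefficients mod 3)
The degree is now < 3, so this is the remainder. Hence a · b ≡ 2·x^2 + 1 in F_3[x]/(f).

Final answer: a · b ≡ 2·x^2 + 1 (mod f(x))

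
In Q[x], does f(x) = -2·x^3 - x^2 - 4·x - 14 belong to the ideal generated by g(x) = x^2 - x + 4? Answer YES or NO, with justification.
In Q[x] the ideal (g) consists of all multiples of g, so f ∈ (g) iff g | f, i.e. iff the remainder of f on division by g is 0. Divide f by g (g is monic, so eliminate the leading term of the running remainder at each step):
  leading term -2·x^3: subtract (-2·x)·g(x) = -2·x^3 + 2·x^2 - 8·x, leaving -3·x^2 + 4·x - 14
  leading term -3·x^2: subtract (-3)·g(x) = -3·x^2 + 3·x - 12, leaving x - 2
The remainder r(x) = x - 2 ≠ 0 (and deg r < deg g), so g ∤ f, i.e. f ∉ (g).

Final answer: NO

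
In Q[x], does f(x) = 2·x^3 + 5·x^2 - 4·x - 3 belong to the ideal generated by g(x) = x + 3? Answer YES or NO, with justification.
YES

In Q[x] the ideal (g) consists of all multiples of g, so f ∈ (g) iff g | f, i.e. iff the remainder of f on division by g is 0. Divide f by g (g is monic, so eliminate the leading term of the running remainder at each step):
  leading term 2·x^3: subtract (2·x^2)·g(x) = 2·x^3 + 6·x^2, leaving -x^2 - 4·x - 3
  leading term -x^2: subtract (-x)·g(x) = -x^2 - 3·x, leaving -x - 3
  leading term -x: subtract (-1)·g(x) = -x - 3, leaving 0
The remainder is 0, so f(x) = g(x) · h(x) with h(x) = 2·x^2 - x - 1. Hence g | f, i.e. f ∈ (g).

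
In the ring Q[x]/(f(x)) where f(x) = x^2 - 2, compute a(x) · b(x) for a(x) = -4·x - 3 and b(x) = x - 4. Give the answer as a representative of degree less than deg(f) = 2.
a · b ≡ 13·x + 4 (mod f(x))

First multiply in Q[x] without reducing: a · b = -4·x^2 + 13·x + 12. Now divide by f(x) = x^2 - 2, eliminating the leading term at each step:
  leading term -4·x^2: subtract (-4)·f(x) = 8 - 4·x^2, leaving 13·x + 4
The degree is now < 2, so this is the remainder. Hence a · b ≡ 13·x + 4 in Q[x]/(f).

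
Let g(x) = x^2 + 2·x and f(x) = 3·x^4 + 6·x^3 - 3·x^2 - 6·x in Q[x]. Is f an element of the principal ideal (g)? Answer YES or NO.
YES

In Q[x] the ideal (g) consists of all multiples of g, so f ∈ (g) iff g | f, i.e. iff the remainder of f on division by g is 0. Divide f by g (g is monic, so eliminate the leading term of the running remainder at each step):
  leading term 3·x^4: subtract (3·x^2)·g(x) = 3·x^4 + 6·x^3, leaving -3·x^2 - 6·x
  leading term -3·x^2: subtract (-3)·g(x) = -3·x^2 - 6·x, leaving 0
The remainder is 0, so f(x) = g(x) · h(x) with h(x) = 3·x^2 - 3. Hence g | f, i.e. f ∈ (g).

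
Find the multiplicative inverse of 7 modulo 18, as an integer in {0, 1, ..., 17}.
7^(−1) ≡ 13 (mod 18)

Apply the extended Euclidean algorithm to (18, 7), tracking rows (r, s, t) with s·18 + t·7 = r. Each division r_prev = q·r_cur + r_new produces the new row as (previous row) − q·(current row):
  row A: (18, 1, 0)   [1·18 + 0·7 = 18]
  row B: (7, 0, 1)   [0·18 + 1·7 = 7]
  18 = 2·7 + 4   → row C = row A − 2·row B = (4, 1, −2)   [check: 1·18 − 2·7 = 4]
  7 = 1·4 + 3   → row D = row B − 1·row C = (3, −1, 3)   [check: −1·18 + 3·7 = 3]
  4 = 1·3 + 1   → row E = row C − 1·row D = (1, 2, −5)   [check: 2·18 − 5·7 = 1]
  3 = 3·1 + 0   → remainder 0, stop. gcd = 1 (last nonzero row E).
The gcd is 1, so 7 is invertible mod 18. The last nonzero row gives 2·18 − 5·7 = 1, so t = −5. So 7^(−1) ≡ −5 ≡ 13 (mod 18). Verify: 7 · 13 = 91 ≡ 1 (mod 18). ✓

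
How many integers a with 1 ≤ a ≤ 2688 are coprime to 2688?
768

The number of a ∈ {1, ..., 2688} with gcd(a, 2688) = 1 is by definition Euler's totient φ(2688). φ is multiplicative, with φ(p^e) = p^e − p^(e−1). Factorise 2688 = 2^7 · 3 · 7. Then
  φ(2688) = (2^7 − 2^6) · (3 − 1) · (7 − 1) = 64 · 2 · 6 = 768.
So there are 768 such integers.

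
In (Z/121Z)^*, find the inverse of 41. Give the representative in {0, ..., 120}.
41^(−1) ≡ 62 (mod 121)

Apply the extended Euclidean algorithm to (121, 41), tracking rows (r, s, t) with s·121 + t·41 = r. Each division r_prev = q·r_cur + r_new produces the new row as (previous row) − q·(current row):
  row A: (121, 1, 0)   [1·121 + 0·41 = 121]
  row B: (41, 0, 1)   [0·121 + 1·41 = 41]
  121 = 2·41 + 39   → row C = row A − 2·row B = (39, 1, −2)   [check: 1·121 − 2·41 = 39]
  41 = 1·39 + 2   → row D = row B − 1·row C = (2, −1, 3)   [check: −1·121 + 3·41 = 2]
  39 = 19·2 + 1   → row E = row C − 19·row D = (1, 20, −59)   [check: 20·121 − 59·41 = 1]
  2 = 2·1 + 0   → remainder 0, stop. gcd = 1 (last nonzero row E).
The gcd is 1, so 41 is invertible mod 121. The last nonzero row gives 20·121 − 59·41 = 1, so t = −59. So 41^(−1) ≡ −59 ≡ 62 (mod 121). Verify: 41 · 62 = 2542 ≡ 1 (mod 121). ✓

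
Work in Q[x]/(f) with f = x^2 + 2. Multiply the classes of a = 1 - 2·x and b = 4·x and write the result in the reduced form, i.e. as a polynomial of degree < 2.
a · b ≡ 4·x + 16 (mod f(x))

First multiply in Q[x] without reducing: a · b = -8·x^2 + 4·x. Now divide by f(x) = x^2 + 2, eliminating the leading term at each step:
  leading term -8·x^2: subtract (-8)·f(x) = -8·x^2 - 16, leaving 4·x + 16
The degree is now < 2, so this is the remainder. Hence a · b ≡ 4·x + 16 in Q[x]/(f).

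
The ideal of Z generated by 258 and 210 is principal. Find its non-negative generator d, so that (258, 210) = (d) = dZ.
(258, 210) = (6); d = 6

In the PID Z, (a, b) is generated by gcd(a, b). Compute gcd(258, 210) with the extended Euclidean algorithm, tracking rows (r, s, t) with s·258 + t·210 = r:
  row A: (258, 1, 0)   [1·258 + 0·210 = 258]
  row B: (210, 0, 1)   [0·258 + 1·210 = 210]
  258 = 1·210 + 48   → row C = row A − 1·row B = (48, 1, −1)   [check: 1·258 − 1·210 = 48]
  210 = 4·48 + 18   → row D = row B − 4·row C = (18, −4, 5)   [check: −4·258 + 5·210 = 18]
  48 = 2·18 + 12   → row E = row C − 2·row D = (12, 9, −11)   [check: 9·258 − 11·210 = 12]
  18 = 1·12 + 6   → row F = row D − 1·row E = (6, −13, 16)   [check: −13·258 + 16·210 = 6]
  12 = 2·6 + 0   → remainder 0, stop. gcd = 6 (last nonzero row F).
So gcd(258, 210) = 6, with Bézout identity −13·258 + 16·210 = 6. Containment (⊇): the Bézout identity exhibits 6 as an element of (258, 210), giving (6) ⊆ (258, 210). Containment (⊆): since 6 | 258 and 6 | 210 (258 = 6·43, 210 = 6·35), every Z-linear combination of 258 and 210 is divisible by 6, so (258, 210) ⊆ (6). Therefore (258, 210) = (6), d = 6.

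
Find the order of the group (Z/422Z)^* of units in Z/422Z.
|(Z/422Z)^*| = 210

(Z/422Z)^* consists of the classes a with gcd(a, 422) = 1, so its order is φ(422). φ is multiplicative, with φ(p^e) = p^e − p^(e−1). Factorise 422 = 2 · 211. Then
  φ(422) = (2 − 1) · (211 − 1) = 1 · 210 = 210.
Thus |(Z/422Z)^*| = 210.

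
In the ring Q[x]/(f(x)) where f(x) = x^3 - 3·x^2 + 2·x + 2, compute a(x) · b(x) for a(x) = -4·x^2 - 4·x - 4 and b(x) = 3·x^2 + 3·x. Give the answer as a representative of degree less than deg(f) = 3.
First multiply in Q[x] without reducing: a · b = -12·x^4 - 24·x^3 - 24·x^2 - 12·x. Now divide by f(x) = x^3 - 3·x^2 + 2·x + 2, eliminating the leading term at each step:
  leading term -12·x^4: subtract (-12·x)·f(x) = -12·x^4 + 36·x^3 - 24·x^2 - 24·x, leaving -60·x^3 + 12·x
  leading term -60·x^3: subtract (-60)·f(x) = -60·x^3 + 180·x^2 - 120·x - 120, leaving -180·x^2 + 132·x + 120
The degree is now < 3, so this is the remainder. Hence a · b ≡ -180·x^2 + 132·x + 120 in Q[x]/(f).

Final answer: a · b ≡ -180·x^2 + 132·x + 120 (mod f(x))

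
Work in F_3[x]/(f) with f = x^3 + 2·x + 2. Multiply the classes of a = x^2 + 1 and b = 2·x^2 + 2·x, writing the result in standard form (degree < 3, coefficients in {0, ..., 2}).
Multiply as integer polynomials: a · b = 2·x^4 + 2·x^3 + 2·x^2 + 2·x. Reducing coefficients mod 3: a · b ≡ 2·x^4 + 2·x^3 + 2·x^2 + 2·x. Now divide by f(x) = x^3 + 2·x + 2 in F_3[x], eliminating the leading term at each step:
  leading term 2·x^4: subtract (2·x)·f(x) = 2·x^4 + x^2 + x, leaving 2·x^3 + x^2 + x (coefficients mod 3)
  leading term 2·x^3: subtract (2)·f(x) = 2·x^3 + x + 1, leaving x^2 + 2 (coefficients mod 3)
The degree is now < 3, so this is the remainder. Hence a · b ≡ x^2 + 2 in F_3[x]/(f).

Final answer: a · b ≡ x^2 + 2 (mod f(x))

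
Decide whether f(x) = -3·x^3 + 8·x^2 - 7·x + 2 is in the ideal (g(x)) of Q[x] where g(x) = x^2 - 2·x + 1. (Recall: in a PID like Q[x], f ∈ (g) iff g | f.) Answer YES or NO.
YES

In Q[x] the ideal (g) consists of all multiples of g, so f ∈ (g) iff g | f, i.e. iff the remainder of f on division by g is 0. Divide f by g (g is monic, so eliminate the leading term of the running remainder at each step):
  leading term -3·x^3: subtract (-3·x)·g(x) = -3·x^3 + 6·x^2 - 3·x, leaving 2·x^2 - 4·x + 2
  leading term 2·x^2: subtract (2)·g(x) = 2·x^2 - 4·x + 2, leaving 0
The remainder is 0, so f(x) = g(x) · h(x) with h(x) = 2 - 3·x. Hence g | f, i.e. f ∈ (g).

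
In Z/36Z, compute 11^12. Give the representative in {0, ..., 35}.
1

Use repeated squaring. Binary(12) = 1100. Walk through the bits of the exponent 12 left-to-right: at each bit after the leading one, square the running value, then multiply by 11 if the bit is 1 (always reducing mod 36):
  bit 1 = 1 (leading): start with 11.
  bit 2 = 1: square 11^2 = 121 ≡ 13; bit is 1, so multiply 13·11 = 143 ≡ 35 (mod 36).
  bit 3 = 0: square 35^2 = 1225 ≡ 1 (mod 36).
  bit 4 = 0: square 1^2 = 1 (mod 36).
Final value: 11^12 ≡ 1 (mod 36).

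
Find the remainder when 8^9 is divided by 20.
Use repeated squaring. Binary(9) = 1001. Walk through the bits of the exponent 9 left-to-right: at each bit after the leading one, square the running value, then multiply by 8 if the bit is 1 (always reducing mod 20):
  bit 1 = 1 (leading): start with 8.
  bit 2 = 0: square 8^2 = 64 ≡ 4 (mod 20).
  bit 3 = 0: square 4^2 = 16 (mod 20).
  bit 4 = 1: square 16^2 = 256 ≡ 16; bit is 1, so multiply 16·8 = 128 ≡ 8 (mod 20).
Final value: 8^9 ≡ 8 (mod 20).

Final answer: 8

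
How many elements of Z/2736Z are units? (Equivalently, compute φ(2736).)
An element a ∈ Z/2736Z is a unit iff gcd(a, 2736) = 1, so the number of units is φ(2736). φ is multiplicative, with φ(p^e) = p^e − p^(e−1). Factorise 2736 = 2^4 · 3^2 · 19. Then
  φ(2736) = (2^4 − 2^3) · (3^2 − 3^1) · (19 − 1) = 8 · 6 · 18 = 864.

Final answer: Z/2736Z has φ(2736) = 864 units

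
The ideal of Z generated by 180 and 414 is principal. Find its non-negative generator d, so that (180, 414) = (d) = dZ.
(180, 414) = (18); d = 18

In the PID Z, (a, b) is generated by gcd(a, b). Compute gcd(414, 180) with the extended Euclidean algorithm, tracking rows (r, s, t) with s·414 + t·180 = r:
  row A: (414, 1, 0)   [1·414 + 0·180 = 414]
  row B: (180, 0, 1)   [0·414 + 1·180 = 180]
  414 = 2·180 + 54   → row C = row A − 2·row B = (54, 1, −2)   [check: 1·414 − 2·180 = 54]
  180 = 3·54 + 18   → row D = row B − 3·row C = (18, −3, 7)   [check: −3·414 + 7·180 = 18]
  54 = 3·18 + 0   → remainder 0, stop. gcd = 18 (last nonzero row D).
So gcd(180, 414) = 18, with Bézout identity −3·414 + 7·180 = 18. Containment (⊇): the Bézout identity exhibits 18 as an element of (180, 414), giving (18) ⊆ (180, 414). Containment (⊆): since 18 | 180 and 18 | 414 (180 = 18·10, 414 = 18·23), every Z-linear combination of 180 and 414 is divisible by 18, so (180, 414) ⊆ (18). Therefore (180, 414) = (18), d = 18.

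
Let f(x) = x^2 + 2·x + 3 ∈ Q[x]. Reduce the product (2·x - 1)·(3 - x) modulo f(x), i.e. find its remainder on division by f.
a · b ≡ 11·x + 3 (mod f(x))

First multiply in Q[x] without reducing: a · b = -2·x^2 + 7·x - 3. Now divide by f(x) = x^2 + 2·x + 3, eliminating the leading term at each step:
  leading term -2·x^2: subtract (-2)·f(x) = -2·x^2 - 4·x - 6, leaving 11·x + 3
The degree is now < 2, so this is the remainder. Hence a · b ≡ 11·x + 3 in Q[x]/(f).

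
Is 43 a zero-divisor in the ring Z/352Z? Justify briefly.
gcd(43, 352) = 1, so 43 is a unit in Z/352Z (it has a multiplicative inverse). A unit cannot be a zero-divisor: if 43·b ≡ 0 then multiplying both sides by 43^(−1) gives b ≡ 0. So 43 is not a zero-divisor.

Final answer: NO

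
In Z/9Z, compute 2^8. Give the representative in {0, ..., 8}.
Use repeated squaring. Binary(8) = 1000. Walk through the bits of the exponent 8 left-to-right: at each bit after the leading one, square the running value, then multiply by 2 if the bit is 1 (always reducing mod 9):
  bit 1 = 1 (leading): start with 2.
  bit 2 = 0: square 2^2 = 4 (mod 9).
  bit 3 = 0: square 4^2 = 16 ≡ 7 (mod 9).
  bit 4 = 0: square 7^2 = 49 ≡ 4 (mod 9).
Final value: 2^8 ≡ 4 (mod 9).

Final answer: 4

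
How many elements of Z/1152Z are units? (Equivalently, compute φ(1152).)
Z/1152Z has φ(1152) = 384 units

An element a ∈ Z/1152Z is a unit iff gcd(a, 1152) = 1, so the number of units is φ(1152). φ is multiplicative, with φ(p^e) = p^e − p^(e−1). Factorise 1152 = 2^7 · 3^2. Then
  φ(1152) = (2^7 − 2^6) · (3^2 − 3^1) = 64 · 6 = 384.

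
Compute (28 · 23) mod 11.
Reduce the factors first: 28 ≡ 6, 23 ≡ 1 (mod 11), so 28 · 23 ≡ 6 · 1 (mod 11). 6 · 1 = 6. Dividing by 11: 6 = 0·11 + 6. So (28 · 23) mod 11 = 6.

Final answer: 6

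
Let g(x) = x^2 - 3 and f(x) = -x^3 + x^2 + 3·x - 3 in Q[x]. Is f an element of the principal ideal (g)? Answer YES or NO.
In Q[x] the ideal (g) consists of all multiples of g, so f ∈ (g) iff g | f, i.e. iff the remainder of f on division by g is 0. Divide f by g (g is monic, so eliminate the leading term of the running remainder at each step):
  leading term -x^3: subtract (-x)·g(x) = -x^3 + 3·x, leaving x^2 - 3
  leading term x^2: subtract (1)·g(x) = x^2 - 3, leaving 0
The remainder is 0, so f(x) = g(x) · h(x) with h(x) = 1 - x. Hence g | f, i.e. f ∈ (g).

Final answer: YES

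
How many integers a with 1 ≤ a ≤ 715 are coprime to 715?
480

The number of a ∈ {1, ..., 715} with gcd(a, 715) = 1 is by definition Euler's totient φ(715). φ is multiplicative, with φ(p^e) = p^e − p^(e−1). Factorise 715 = 5 · 11 · 13. Then
  φ(715) = (5 − 1) · (11 − 1) · (13 − 1) = 4 · 10 · 12 = 480.
So there are 480 such integers.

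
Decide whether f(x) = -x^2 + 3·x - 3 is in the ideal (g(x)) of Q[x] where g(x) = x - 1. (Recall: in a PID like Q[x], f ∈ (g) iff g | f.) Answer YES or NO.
In Q[x] the ideal (g) consists of all multiples of g, so f ∈ (g) iff g | f, i.e. iff the remainder of f on division by g is 0. Divide f by g (g is monic, so eliminate the leading term of the running remainder at each step):
  leading term -x^2: subtract (-x)·g(x) = -x^2 + x, leaving 2·x - 3
  leading term 2·x: subtract (2)·g(x) = 2·x - 2, leaving -1
The remainder r(x) = -1 ≠ 0 (and deg r < deg g), so g ∤ f, i.e. f ∉ (g).

Final answer: NO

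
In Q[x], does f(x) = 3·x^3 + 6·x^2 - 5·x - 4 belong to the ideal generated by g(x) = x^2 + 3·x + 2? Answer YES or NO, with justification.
In Q[x] the ideal (g) consists of all multiples of g, so f ∈ (g) iff g | f, i.e. iff the remainder of f on division by g is 0. Divide f by g (g is monic, so eliminate the leading term of the running remainder at each step):
  leading term 3·x^3: subtract (3·x)·g(x) = 3·x^3 + 9·x^2 + 6·x, leaving -3·x^2 - 11·x - 4
  leading term -3·x^2: subtract (-3)·g(x) = -3·x^2 - 9·x - 6, leaving 2 - 2·x
The remainder r(x) = 2 - 2·x ≠ 0 (and deg r < deg g), so g ∤ f, i.e. f ∉ (g).

Final answer: NO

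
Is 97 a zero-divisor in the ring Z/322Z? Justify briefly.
NO

gcd(97, 322) = 1, so 97 is a unit in Z/322Z (it has a multiplicative inverse). A unit cannot be a zero-divisor: if 97·b ≡ 0 then multiplying both sides by 97^(−1) gives b ≡ 0. So 97 is not a zero-divisor.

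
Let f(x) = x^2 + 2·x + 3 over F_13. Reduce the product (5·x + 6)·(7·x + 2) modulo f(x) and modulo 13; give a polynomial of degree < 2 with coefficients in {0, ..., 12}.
Multiply as integer polynomials: a · b = 35·x^2 + 52·x + 12. Reducing coefficients mod 13: a · b ≡ 9·x^2 + 12. Now divide by f(x) = x^2 + 2·x + 3 in F_13[x], eliminating the leading term at each step:
  leading term 9·x^2: subtract (9)·f(x) = 9·x^2 + 5·x + 1, leaving 8·x + 11 (coefficients mod 13)
The degree is now < 2, so this is the remainder. Hence a · b ≡ 8·x + 11 in F_13[x]/(f).

Final answer: a · b ≡ 8·x + 11 (mod f(x))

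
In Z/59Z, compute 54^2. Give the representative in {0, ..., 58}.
25

Use repeated squaring. Binary(2) = 10. Walk through the bits of the exponent 2 left-to-right: at each bit after the leading one, square the running value, then multiply by 54 if the bit is 1 (always reducing mod 59):
  bit 1 = 1 (leading): start with 54.
  bit 2 = 0: square 54^2 = 2916 ≡ 25 (mod 59).
Final value: 54^2 ≡ 25 (mod 59).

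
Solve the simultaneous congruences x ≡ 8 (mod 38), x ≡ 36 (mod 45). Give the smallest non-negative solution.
x ≡ 1566 (mod 1710); the representative in [0, 1710) is 1566

The moduli 38, 45 are pairwise coprime, so by the CRT there is a unique solution mod 38·45 = 1710.
Solve by successive substitution. Start with x ≡ 8 (mod 38).
  Combine with x ≡ 36 (mod 45): write x = 8 + 38·t and require 8 + 38·t ≡ 36 (mod 45), i.e. 38·t ≡ 36 − 8 ≡ 28 (mod 45). Since 38^(−1) ≡ 32 (mod 45), t ≡ 32·28 ≡ 41 (mod 45). So x ≡ 8 + 38·41 = 1566 (mod 1710).
Unique solution in [0, 1710): x = 1566.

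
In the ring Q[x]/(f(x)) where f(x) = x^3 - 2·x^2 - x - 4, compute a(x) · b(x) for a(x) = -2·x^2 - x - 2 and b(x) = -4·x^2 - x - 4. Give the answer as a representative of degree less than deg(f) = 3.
First multiply in Q[x] without reducing: a · b = 8·x^4 + 6·x^3 + 17·x^2 + 6·x + 8. Now divide by f(x) = x^3 - 2·x^2 - x - 4, eliminating the leading term at each step:
  leading term 8·x^4: subtract (8·x)·f(x) = 8·x^4 - 16·x^3 - 8·x^2 - 32·x, leaving 22·x^3 + 25·x^2 + 38·x + 8
  leading term 22·x^3: subtract (22)·f(x) = 22·x^3 - 44·x^2 - 22·x - 88, leaving 69·x^2 + 60·x + 96
The degree is now < 3, so this is the remainder. Hence a · b ≡ 69·x^2 + 60·x + 96 in Q[x]/(f).

Final answer: a · b ≡ 69·x^2 + 60·x + 96 (mod f(x))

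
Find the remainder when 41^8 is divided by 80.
Use repeated squaring. Binary(8) = 1000. Walk through the bits of the exponent 8 left-to-right: at each bit after the leading one, square the running value, then multiply by 41 if the bit is 1 (always reducing mod 80):
  bit 1 = 1 (leading): start with 41.
  bit 2 = 0: square 41^2 = 1681 ≡ 1 (mod 80).
  bit 3 = 0: square 1^2 = 1 (mod 80).
  bit 4 = 0: square 1^2 = 1 (mod 80).
Final value: 41^8 ≡ 1 (mod 80).

Final answer: 1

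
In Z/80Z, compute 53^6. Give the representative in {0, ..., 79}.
9

Use repeated squaring. Binary(6) = 110. Walk through the bits of the exponent 6 left-to-right: at each bit after the leading one, square the running value, then multiply by 53 if the bit is 1 (always reducing mod 80):
  bit 1 = 1 (leading): start with 53.
  bit 2 = 1: square 53^2 = 2809 ≡ 9; bit is 1, so multiply 9·53 = 477 ≡ 77 (mod 80).
  bit 3 = 0: square 77^2 = 5929 ≡ 9 (mod 80).
Final value: 53^6 ≡ 9 (mod 80).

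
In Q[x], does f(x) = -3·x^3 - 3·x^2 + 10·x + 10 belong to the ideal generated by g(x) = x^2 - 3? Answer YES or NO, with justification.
In Q[x] the ideal (g) consists of all multiples of g, so f ∈ (g) iff g | f, i.e. iff the remainder of f on division by g is 0. Divide f by g (g is monic, so eliminate the leading term of the running remainder at each step):
  leading term -3·x^3: subtract (-3·x)·g(x) = -3·x^3 + 9·x, leaving -3·x^2 + x + 10
  leading term -3·x^2: subtract (-3)·g(x) = 9 - 3·x^2, leaving x + 1
The remainder r(x) = x + 1 ≠ 0 (and deg r < deg g), so g ∤ f, i.e. f ∉ (g).

Final answer: NO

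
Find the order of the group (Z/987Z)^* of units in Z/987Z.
|(Z/987Z)^*| = 552

(Z/987Z)^* consists of the classes a with gcd(a, 987) = 1, so its order is φ(987). φ is multiplicative, with φ(p^e) = p^e − p^(e−1). Factorise 987 = 3 · 7 · 47. Then
  φ(987) = (3 − 1) · (7 − 1) · (47 − 1) = 2 · 6 · 46 = 552.
Thus |(Z/987Z)^*| = 552.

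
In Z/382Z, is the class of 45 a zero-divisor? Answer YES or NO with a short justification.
NO

gcd(45, 382) = 1, so 45 is a unit in Z/382Z (it has a multiplicative inverse). A unit cannot be a zero-divisor: if 45·b ≡ 0 then multiplying both sides by 45^(−1) gives b ≡ 0. So 45 is not a zero-divisor.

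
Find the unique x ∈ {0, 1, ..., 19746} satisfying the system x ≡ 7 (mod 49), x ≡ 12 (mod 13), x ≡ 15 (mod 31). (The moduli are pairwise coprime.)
x ≡ 2898 (mod 19747); the representative in [0, 19747) is 2898

The moduli 49, 13, 31 are pairwise coprime, so by the CRT there is a unique solution mod 49·13·31 = 19747.
Solve by successive substitution. Start with x ≡ 7 (mod 49).
  Combine with x ≡ 12 (mod 13): write x = 7 + 49·t and require 7 + 49·t ≡ 12 (mod 13), i.e. 49·t ≡ 12 − 7 ≡ 5 (mod 13). Since 49^(−1) ≡ 4 (mod 13) (49 ≡ 10 (mod 13)), t ≡ 4·5 ≡ 7 (mod 13). So x ≡ 7 + 49·7 = 350 (mod 637).
  Combine with x ≡ 15 (mod 31): write x = 350 + 637·t and require 350 + 637·t ≡ 15 (mod 31), i.e. 637·t ≡ 15 − 350 ≡ 6 (mod 31). Since 637^(−1) ≡ 11 (mod 31) (637 ≡ 17 (mod 31)), t ≡ 11·6 ≡ 4 (mod 31). So x ≡ 350 + 637·4 = 2898 (mod 19747).
Unique solution in [0, 19747): x = 2898.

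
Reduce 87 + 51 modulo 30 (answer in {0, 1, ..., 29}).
Reduce the summands first: 87 ≡ 27, 51 ≡ 21 (mod 30), so 87 + 51 ≡ 27 + 21 (mod 30). 27 + 21 = 48; 48 = 1·30 + 18, so (87 + 51) mod 30 = 18.

Final answer: 18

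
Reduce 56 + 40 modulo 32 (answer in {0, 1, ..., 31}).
0

Reduce the summands first: 56 ≡ 24, 40 ≡ 8 (mod 32), so 56 + 40 ≡ 24 + 8 (mod 32). 24 + 8 = 32; 32 = 1·32 + 0, so (56 + 40) mod 32 = 0.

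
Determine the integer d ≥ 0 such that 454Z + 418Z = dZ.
In the PID Z, (a, b) is generated by gcd(a, b). Compute gcd(454, 418) with the extended Euclidean algorithm, tracking rows (r, s, t) with s·454 + t·418 = r:
  row A: (454, 1, 0)   [1·454 + 0·418 = 454]
  row B: (418, 0, 1)   [0·454 + 1·418 = 418]
  454 = 1·418 + 36   → row C = row A − 1·row B = (36, 1, −1)   [check: 1·454 − 1·418 = 36]
  418 = 11·36 + 22   → row D = row B − 11·row C = (22, −11, 12)   [check: −11·454 + 12·418 = 22]
  36 = 1·22 + 14   → row E = row C − 1·row D = (14, 12, −13)   [check: 12·454 − 13·418 = 14]
  22 = 1·14 + 8   → row F = row D − 1·row E = (8, −23, 25)   [check: −23·454 + 25·418 = 8]
  14 = 1·8 + 6   → row G = row E − 1·row F = (6, 35, −38)   [check: 35·454 − 38·418 = 6]
  8 = 1·6 + 2   → row H = row F − 1·row G = (2, −58, 63)   [check: −58·454 + 63·418 = 2]
  6 = 3·2 + 0   → remainder 0, stop. gcd = 2 (last nonzero row H).
So gcd(454, 418) = 2, with Bézout identity −58·454 + 63·418 = 2. Containment (⊇): the Bézout identity exhibits 2 as an element of (454, 418), giving (2) ⊆ (454, 418). Containment (⊆): since 2 | 454 and 2 | 418 (454 = 2·227, 418 = 2·209), every Z-linear combination of 454 and 418 is divisible by 2, so (454, 418) ⊆ (2). Therefore (454, 418) = (2), d = 2.

Final answer: (454, 418) = (2); d = 2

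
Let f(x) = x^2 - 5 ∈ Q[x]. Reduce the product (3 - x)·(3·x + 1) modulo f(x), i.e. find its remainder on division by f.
a · b ≡ 8·x - 12 (mod f(x))

First multiply in Q[x] without reducing: a · b = -3·x^2 + 8·x + 3. Now divide by f(x) = x^2 - 5, eliminating the leading term at each step:
  leading term -3·x^2: subtract (-3)·f(x) = 15 - 3·x^2, leaving 8·x - 12
The degree is now < 2, so this is the remainder. Hence a · b ≡ 8·x - 12 in Q[x]/(f).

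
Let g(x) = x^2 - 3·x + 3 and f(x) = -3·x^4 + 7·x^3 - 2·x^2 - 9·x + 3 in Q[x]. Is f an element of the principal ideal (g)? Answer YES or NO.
In Q[x] the ideal (g) consists of all multiples of g, so f ∈ (g) iff g | f, i.e. iff the remainder of f on division by g is 0. Divide f by g (g is monic, so eliminate the leading term of the running remainder at each step):
  leading term -3·x^4: subtract (-3·x^2)·g(x) = -3·x^4 + 9·x^3 - 9·x^2, leaving -2·x^3 + 7·x^2 - 9·x + 3
  leading term -2·x^3: subtract (-2·x)·g(x) = -2·x^3 + 6·x^2 - 6·x, leaving x^2 - 3·x + 3
  leading term x^2: subtract (1)·g(x) = x^2 - 3·x + 3, leaving 0
The remainder is 0, so f(x) = g(x) · h(x) with h(x) = -3·x^2 - 2·x + 1. Hence g | f, i.e. f ∈ (g).

Final answer: YES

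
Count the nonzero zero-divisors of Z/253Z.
In Z/253Z each nonzero element is either a unit (gcd with 253 is 1) or a zero-divisor (gcd > 1). The number of units is φ(253): factorise 253 = 11 · 23, so φ(253) = (11 − 1) · (23 − 1) = 10 · 22 = 220. The nonzero elements number 253 − 1 = 252. Hence the nonzero zero-divisors number 252 − 220 = 32.

Final answer: Z/253Z has 32 nonzero zero-divisors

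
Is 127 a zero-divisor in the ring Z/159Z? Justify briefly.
gcd(127, 159) = 1, so 127 is a unit in Z/159Z (it has a multiplicative inverse). A unit cannot be a zero-divisor: if 127·b ≡ 0 then multiplying both sides by 127^(−1) gives b ≡ 0. So 127 is not a zero-divisor.

Final answer: NO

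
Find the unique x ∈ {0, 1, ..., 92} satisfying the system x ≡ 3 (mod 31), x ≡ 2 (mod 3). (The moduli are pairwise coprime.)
The moduli 31, 3 are pairwise coprime, so by the CRT there is a unique solution mod 31·3 = 93.
Solve by successive substitution. Start with x ≡ 3 (mod 31).
  Combine with x ≡ 2 (mod 3): write x = 3 + 31·t and require 3 + 31·t ≡ 2 (mod 3), i.e. 31·t ≡ 2 − 3 ≡ 2 (mod 3). Since 31^(−1) ≡ 1 (mod 3) (31 ≡ 1 (mod 3)), t ≡ 1·2 ≡ 2 (mod 3). So x ≡ 3 + 31·2 = 65 (mod 93).
Unique solution in [0, 93): x = 65.

Final answer: x ≡ 65 (mod 93); the representative in [0, 93) is 65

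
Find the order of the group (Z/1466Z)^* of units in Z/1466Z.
(Z/1466Z)^* consists of the classes a with gcd(a, 1466) = 1, so its order is φ(1466). φ is multiplicative, with φ(p^e) = p^e − p^(e−1). Factorise 1466 = 2 · 733. Then
  φ(1466) = (2 − 1) · (733 − 1) = 1 · 732 = 732.
Thus |(Z/1466Z)^*| = 732.

Final answer: |(Z/1466Z)^*| = 732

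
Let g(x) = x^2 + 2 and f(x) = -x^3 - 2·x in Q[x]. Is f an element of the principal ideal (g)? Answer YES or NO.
YES

In Q[x] the ideal (g) consists of all multiples of g, so f ∈ (g) iff g | f, i.e. iff the remainder of f on division by g is 0. Divide f by g (g is monic, so eliminate the leading term of the running remainder at each step):
  leading term -x^3: subtract (-x)·g(x) = -x^3 - 2·x, leaving 0
The remainder is 0, so f(x) = g(x) · h(x) with h(x) = -x. Hence g | f, i.e. f ∈ (g).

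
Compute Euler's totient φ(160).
φ(160) = 64

φ is multiplicative, with φ(p^e) = p^e − p^(e−1). Factorise 160 = 2^5 · 5. Then
  φ(160) = (2^5 − 2^4) · (5 − 1) = 16 · 4 = 64.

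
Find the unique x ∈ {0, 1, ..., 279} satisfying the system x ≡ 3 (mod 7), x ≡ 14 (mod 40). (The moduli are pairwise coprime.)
The moduli 7, 40 are pairwise coprime, so by the CRT there is a unique solution mod 7·40 = 280.
Solve by successive substitution. Start with x ≡ 3 (mod 7).
  Combine with x ≡ 14 (mod 40): write x = 3 + 7·t and require 3 + 7·t ≡ 14 (mod 40), i.e. 7·t ≡ 14 − 3 ≡ 11 (mod 40). Since 7^(−1) ≡ 23 (mod 40), t ≡ 23·11 ≡ 13 (mod 40). So x ≡ 3 + 7·13 = 94 (mod 280).
Unique solution in [0, 280): x = 94.

Final answer: x ≡ 94 (mod 280); the representative in [0, 280) is 94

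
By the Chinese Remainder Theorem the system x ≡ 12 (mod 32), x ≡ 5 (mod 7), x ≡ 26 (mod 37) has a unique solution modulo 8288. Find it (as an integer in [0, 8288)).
The moduli 32, 7, 37 are pairwise coprime, so by the CRT there is a unique solution mod 32·7·37 = 8288.
Solve by successive substitution. Start with x ≡ 12 (mod 32).
  Combine with x ≡ 5 (mod 7): write x = 12 + 32·t and require 12 + 32·t ≡ 5 (mod 7), i.e. 32·t ≡ 5 − 12 ≡ 0 (mod 7). Since 32^(−1) ≡ 2 (mod 7) (32 ≡ 4 (mod 7)), t ≡ 2·0 ≡ 0 (mod 7). So x ≡ 12 + 32·0 = 12 (mod 224).
  Combine with x ≡ 26 (mod 37): write x = 12 + 224·t and require 12 + 224·t ≡ 26 (mod 37), i.e. 224·t ≡ 26 − 12 ≡ 14 (mod 37). Since 224^(−1) ≡ 19 (mod 37) (224 ≡ 2 (mod 37)), t ≡ 19·14 ≡ 7 (mod 37). So x ≡ 12 + 224·7 = 1580 (mod 8288).
Unique solution in [0, 8288): x = 1580.

Final answer: x ≡ 1580 (mod 8288); the representative in [0, 8288) is 1580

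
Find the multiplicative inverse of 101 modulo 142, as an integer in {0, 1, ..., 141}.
101^(−1) ≡ 45 (mod 142)

Apply the extended Euclidean algorithm to (142, 101), tracking rows (r, s, t) with s·142 + t·101 = r. Each division r_prev = q·r_cur + r_new produces the new row as (previous row) − q·(current row):
  row A: (142, 1, 0)   [1·142 + 0·101 = 142]
  row B: (101, 0, 1)   [0·142 + 1·101 = 101]
  142 = 1·101 + 41   → row C = row A − 1·row B = (41, 1, −1)   [check: 1·142 − 1·101 = 41]
  101 = 2·41 + 19   → row D = row B − 2·row C = (19, −2, 3)   [check: −2·142 + 3·101 = 19]
  41 = 2·19 + 3   → row E = row C − 2·row D = (3, 5, −7)   [check: 5·142 − 7·101 = 3]
  19 = 6·3 + 1   → row F = row D − 6·row E = (1, −32, 45)   [check: −32·142 + 45·101 = 1]
  3 = 3·1 + 0   → remainder 0, stop. gcd = 1 (last nonzero row F).
The gcd is 1, so 101 is invertible mod 142. The last nonzero row gives −32·142 + 45·101 = 1, so t = 45. So 101^(−1) ≡ 45 (mod 142). Verify: 101 · 45 = 4545 ≡ 1 (mod 142). ✓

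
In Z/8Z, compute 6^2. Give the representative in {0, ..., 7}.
4

Use repeated squaring. Binary(2) = 10. Walk through the bits of the exponent 2 left-to-right: at each bit after the leading one, square the running value, then multiply by 6 if the bit is 1 (always reducing mod 8):
  bit 1 = 1 (leading): start with 6.
  bit 2 = 0: square 6^2 = 36 ≡ 4 (mod 8).
Final value: 6^2 ≡ 4 (mod 8).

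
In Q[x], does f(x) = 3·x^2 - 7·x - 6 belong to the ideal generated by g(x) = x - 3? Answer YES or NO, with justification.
YES

In Q[x] the ideal (g) consists of all multiples of g, so f ∈ (g) iff g | f, i.e. iff the remainder of f on division by g is 0. Divide f by g (g is monic, so eliminate the leading term of the running remainder at each step):
  leading term 3·x^2: subtract (3·x)·g(x) = 3·x^2 - 9·x, leaving 2·x - 6
  leading term 2·x: subtract (2)·g(x) = 2·x - 6, leaving 0
The remainder is 0, so f(x) = g(x) · h(x) with h(x) = 3·x + 2. Hence g | f, i.e. f ∈ (g).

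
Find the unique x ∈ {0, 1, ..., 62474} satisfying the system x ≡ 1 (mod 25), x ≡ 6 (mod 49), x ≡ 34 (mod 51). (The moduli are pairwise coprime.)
x ≡ 46801 (mod 62475); the representative in [0, 62475) is 46801

The moduli 25, 49, 51 are pairwise coprime, so by the CRT there is a unique solution mod 25·49·51 = 62475.
Solve by successive substitution. Start with x ≡ 1 (mod 25).
  Combine with x ≡ 6 (mod 49): write x = 1 + 25·t and require 1 + 25·t ≡ 6 (mod 49), i.e. 25·t ≡ 6 − 1 ≡ 5 (mod 49). Since 25^(−1) ≡ 2 (mod 49), t ≡ 2·5 ≡ 10 (mod 49). So x ≡ 1 + 25·10 = 251 (mod 1225).
  Combine with x ≡ 34 (mod 51): write x = 251 + 1225·t and require 251 + 1225·t ≡ 34 (mod 51), i.e. 1225·t ≡ 34 − 251 ≡ 38 (mod 51). Since 1225^(−1) ≡ 1 (mod 51) (1225 ≡ 1 (mod 51)), t ≡ 1·38 ≡ 38 (mod 51). So x ≡ 251 + 1225·38 = 46801 (mod 62475).
Unique solution in [0, 62475): x = 46801.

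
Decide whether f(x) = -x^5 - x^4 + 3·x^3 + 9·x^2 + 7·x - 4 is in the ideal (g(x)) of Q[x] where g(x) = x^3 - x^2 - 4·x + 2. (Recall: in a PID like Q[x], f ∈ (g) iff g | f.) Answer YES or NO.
In Q[x] the ideal (g) consists of all multiples of g, so f ∈ (g) iff g | f, i.e. iff the remainder of f on division by g is 0. Divide f by g (g is monic, so eliminate the leading term of the running remainder at each step):
  leading term -x^5: subtract (-x^2)·g(x) = -x^5 + x^4 + 4·x^3 - 2·x^2, leaving -2·x^4 - x^3 + 11·x^2 + 7·x - 4
  leading term -2·x^4: subtract (-2·x)·g(x) = -2·x^4 + 2·x^3 + 8·x^2 - 4·x, leaving -3·x^3 + 3·x^2 + 11·x - 4
  leading term -3·x^3: subtract (-3)·g(x) = -3·x^3 + 3·x^2 + 12·x - 6, leaving 2 - x
The remainder r(x) = 2 - x ≠ 0 (and deg r < deg g), so g ∤ f, i.e. f ∉ (g).

Final answer: NO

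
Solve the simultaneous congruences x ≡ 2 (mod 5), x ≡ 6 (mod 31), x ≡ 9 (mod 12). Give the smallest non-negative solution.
The moduli 5, 31, 12 are pairwise coprime, so by the CRT there is a unique solution mod 5·31·12 = 1860.
Solve by successive substitution. Start with x ≡ 2 (mod 5).
  Combine with x ≡ 6 (mod 31): write x = 2 + 5·t and require 2 + 5·t ≡ 6 (mod 31), i.e. 5·t ≡ 6 − 2 ≡ 4 (mod 31). Since 5^(−1) ≡ 25 (mod 31), t ≡ 25·4 ≡ 7 (mod 31). So x ≡ 2 + 5·7 = 37 (mod 155).
  Combine with x ≡ 9 (mod 12): write x = 37 + 155·t and require 37 + 155·t ≡ 9 (mod 12), i.e. 155·t ≡ 9 − 37 ≡ 8 (mod 12). Since 155^(−1) ≡ 11 (mod 12) (155 ≡ 11 (mod 12)), t ≡ 11·8 ≡ 4 (mod 12). So x ≡ 37 + 155·4 = 657 (mod 1860).
Unique solution in [0, 1860): x = 657.

Final answer: x ≡ 657 (mod 1860); the representative in [0, 1860) is 657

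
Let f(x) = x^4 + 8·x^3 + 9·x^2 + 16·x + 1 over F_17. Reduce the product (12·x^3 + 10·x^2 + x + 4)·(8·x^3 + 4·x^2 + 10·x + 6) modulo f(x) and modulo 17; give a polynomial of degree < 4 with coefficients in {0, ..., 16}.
a · b ≡ 14·x^3 + 11·x^2 + 10·x + 3 (mod f(x))

Multiply as integer polynomials: a · b = 96·x^6 + 128·x^5 + 168·x^4 + 208·x^3 + 86·x^2 + 46·x + 24. Reducing coefficients mod 17: a · b ≡ 11·x^6 + 9·x^5 + 15·x^4 + 4·x^3 + x^2 + 12·x + 7. Now divide by f(x) = x^4 + 8·x^3 + 9·x^2 + 16·x + 1 in F_17[x], eliminating the leading term at each step:
  leading term 11·x^6: subtract (11·x^2)·f(x) = 11·x^6 + 3·x^5 + 14·x^4 + 6·x^3 + 11·x^2, leaving 6·x^5 + x^4 + 15·x^3 + 7·x^2 + 12·x + 7 (coefficients mod 17)
  leading term 6·x^5: subtract (6·x)·f(x) = 6·x^5 + 14·x^4 + 3·x^3 + 11·x^2 + 6·x, leaving 4·x^4 + 12·x^3 + 13·x^2 + 6·x + 7 (coefficients mod 17)
  leading term 4·x^4: subtract (4)·f(x) = 4·x^4 + 15·x^3 + 2·x^2 + 13·x + 4, leaving 14·x^3 + 11·x^2 + 10·x + 3 (coefficients mod 17)
The degree is now < 4, so this is the remainder. Hence a · b ≡ 14·x^3 + 11·x^2 + 10·x + 3 in F_17[x]/(f).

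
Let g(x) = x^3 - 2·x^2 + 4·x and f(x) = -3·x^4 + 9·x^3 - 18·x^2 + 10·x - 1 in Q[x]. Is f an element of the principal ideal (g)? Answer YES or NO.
NO

In Q[x] the ideal (g) consists of all multiples of g, so f ∈ (g) iff g | f, i.e. iff the remainder of f on division by g is 0. Divide f by g (g is monic, so eliminate the leading term of the running remainder at each step):
  leading term -3·x^4: subtract (-3·x)·g(x) = -3·x^4 + 6·x^3 - 12·x^2, leaving 3·x^3 - 6·x^2 + 10·x - 1
  leading term 3·x^3: subtract (3)·g(x) = 3·x^3 - 6·x^2 + 12·x, leaving -2·x - 1
The remainder r(x) = -2·x - 1 ≠ 0 (and deg r < deg g), so g ∤ f, i.e. f ∉ (g).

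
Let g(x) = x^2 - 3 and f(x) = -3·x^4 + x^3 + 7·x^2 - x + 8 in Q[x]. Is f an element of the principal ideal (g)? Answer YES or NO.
In Q[x] the ideal (g) consists of all multiples of g, so f ∈ (g) iff g | f, i.e. iff the remainder of f on division by g is 0. Divide f by g (g is monic, so eliminate the leading term of the running remainder at each step):
  leading term -3·x^4: subtract (-3·x^2)·g(x) = -3·x^4 + 9·x^2, leaving x^3 - 2·x^2 - x + 8
  leading term x^3: subtract (x)·g(x) = x^3 - 3·x, leaving -2·x^2 + 2·x + 8
  leading term -2·x^2: subtract (-2)·g(x) = 6 - 2·x^2, leaving 2·x + 2
The remainder r(x) = 2·x + 2 ≠ 0 (and deg r < deg g), so g ∤ f, i.e. f ∉ (g).

Final answer: NO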